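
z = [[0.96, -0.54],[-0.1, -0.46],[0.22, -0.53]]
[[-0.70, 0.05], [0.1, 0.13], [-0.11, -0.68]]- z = [[-1.66, 0.59],[0.20, 0.59],[-0.33, -0.15]]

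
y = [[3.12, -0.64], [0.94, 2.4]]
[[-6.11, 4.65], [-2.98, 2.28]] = y@ [[-2.05, 1.56], [-0.44, 0.34]]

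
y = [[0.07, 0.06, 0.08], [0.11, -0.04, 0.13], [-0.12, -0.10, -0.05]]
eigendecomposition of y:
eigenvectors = [[(-0.38-0.31j),-0.38+0.31j,-0.57+0.00j],[-0.05-0.48j,-0.05+0.48j,(0.72+0j)],[(0.73+0j),0.73-0.00j,(0.38+0j)]]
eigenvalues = [(0.02+0.12j), (0.02-0.12j), (-0.06+0j)]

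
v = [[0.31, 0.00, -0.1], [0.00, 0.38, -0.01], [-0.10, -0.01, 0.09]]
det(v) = 0.01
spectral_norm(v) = 0.38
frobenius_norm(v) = 0.52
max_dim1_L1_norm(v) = 0.41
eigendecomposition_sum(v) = [[0.01, 0.0, 0.02], [0.00, 0.0, 0.0], [0.02, 0.0, 0.04]] + [[0.30, -0.04, -0.11], [-0.04, 0.00, 0.01], [-0.11, 0.01, 0.04]] + [[0.00, 0.04, -0.00], [0.04, 0.38, -0.03], [-0.00, -0.03, 0.00]]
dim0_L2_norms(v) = [0.33, 0.38, 0.13]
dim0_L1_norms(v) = [0.41, 0.39, 0.2]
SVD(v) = [[0.09, 0.93, -0.36], [0.99, -0.11, -0.03], [-0.07, -0.36, -0.93]] @ diag([0.3806703833097062, 0.34825482800971364, 0.05107478868057982]) @ [[0.09, 0.99, -0.07],[0.93, -0.11, -0.36],[-0.36, -0.03, -0.93]]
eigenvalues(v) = [0.05, 0.35, 0.38]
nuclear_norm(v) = 0.78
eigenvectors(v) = [[-0.36, 0.93, 0.09],  [-0.03, -0.11, 0.99],  [-0.93, -0.36, -0.07]]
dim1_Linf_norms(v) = [0.31, 0.38, 0.1]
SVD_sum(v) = [[0.0, 0.04, -0.00], [0.04, 0.38, -0.03], [-0.0, -0.03, 0.00]] + [[0.3,  -0.04,  -0.11], [-0.04,  0.00,  0.01], [-0.11,  0.01,  0.04]] + [[0.01, 0.0, 0.02], [0.0, 0.00, 0.0], [0.02, 0.00, 0.04]]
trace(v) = 0.78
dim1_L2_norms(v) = [0.33, 0.38, 0.13]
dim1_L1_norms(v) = [0.41, 0.39, 0.2]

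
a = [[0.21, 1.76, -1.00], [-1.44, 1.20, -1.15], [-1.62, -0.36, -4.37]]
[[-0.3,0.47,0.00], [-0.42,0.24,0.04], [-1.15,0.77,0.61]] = a @[[0.07,0.12,0.02], [-0.04,0.12,-0.08], [0.24,-0.23,-0.14]]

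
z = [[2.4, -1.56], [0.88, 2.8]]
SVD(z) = [[-0.67, 0.74], [0.74, 0.67]] @ diag([3.26646444398029, 2.477541127047649]) @ [[-0.30, 0.96],[0.96, 0.30]]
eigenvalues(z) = [(2.6+1.15j), (2.6-1.15j)]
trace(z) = 5.20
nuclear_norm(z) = 5.74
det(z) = 8.09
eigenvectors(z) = [[0.80+0.00j, 0.80-0.00j], [-0.10-0.59j, (-0.1+0.59j)]]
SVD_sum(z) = [[0.65, -2.1], [-0.71, 2.31]] + [[1.75, 0.54], [1.59, 0.49]]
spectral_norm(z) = 3.27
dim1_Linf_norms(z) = [2.4, 2.8]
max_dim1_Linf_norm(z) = 2.8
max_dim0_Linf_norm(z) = 2.8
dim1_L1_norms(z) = [3.96, 3.68]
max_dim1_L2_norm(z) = 2.94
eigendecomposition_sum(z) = [[(1.2+0.8j), (-0.78+1.76j)], [(0.44-0.99j), (1.4+0.35j)]] + [[(1.2-0.8j), -0.78-1.76j],[(0.44+0.99j), 1.40-0.35j]]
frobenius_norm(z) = 4.10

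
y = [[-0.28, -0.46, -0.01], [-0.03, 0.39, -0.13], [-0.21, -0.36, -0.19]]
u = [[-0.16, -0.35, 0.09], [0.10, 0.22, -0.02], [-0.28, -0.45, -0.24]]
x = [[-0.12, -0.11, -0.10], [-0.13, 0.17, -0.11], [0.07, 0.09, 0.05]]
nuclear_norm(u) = 0.94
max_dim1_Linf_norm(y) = 0.46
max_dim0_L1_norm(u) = 1.02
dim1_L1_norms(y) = [0.75, 0.55, 0.76]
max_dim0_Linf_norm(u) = 0.45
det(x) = 0.00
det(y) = 0.02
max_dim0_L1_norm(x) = 0.37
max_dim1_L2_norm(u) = 0.58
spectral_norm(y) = 0.76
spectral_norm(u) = 0.71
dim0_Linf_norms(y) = [0.28, 0.46, 0.19]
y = x + u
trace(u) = -0.18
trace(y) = -0.08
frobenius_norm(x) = 0.33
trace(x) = 0.10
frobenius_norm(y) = 0.82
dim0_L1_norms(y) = [0.52, 1.21, 0.33]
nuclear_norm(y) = 1.15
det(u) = 0.00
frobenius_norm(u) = 0.74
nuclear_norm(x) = 0.47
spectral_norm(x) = 0.25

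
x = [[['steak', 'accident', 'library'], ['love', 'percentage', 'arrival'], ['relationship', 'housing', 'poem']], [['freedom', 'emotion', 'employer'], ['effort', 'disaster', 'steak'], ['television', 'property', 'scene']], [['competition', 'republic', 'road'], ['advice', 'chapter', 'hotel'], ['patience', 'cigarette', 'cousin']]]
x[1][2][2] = 'scene'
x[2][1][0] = 'advice'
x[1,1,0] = 'effort'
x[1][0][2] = 'employer'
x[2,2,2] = 'cousin'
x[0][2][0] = 'relationship'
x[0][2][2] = 'poem'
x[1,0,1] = 'emotion'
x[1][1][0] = 'effort'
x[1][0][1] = 'emotion'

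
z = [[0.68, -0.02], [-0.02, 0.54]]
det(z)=0.367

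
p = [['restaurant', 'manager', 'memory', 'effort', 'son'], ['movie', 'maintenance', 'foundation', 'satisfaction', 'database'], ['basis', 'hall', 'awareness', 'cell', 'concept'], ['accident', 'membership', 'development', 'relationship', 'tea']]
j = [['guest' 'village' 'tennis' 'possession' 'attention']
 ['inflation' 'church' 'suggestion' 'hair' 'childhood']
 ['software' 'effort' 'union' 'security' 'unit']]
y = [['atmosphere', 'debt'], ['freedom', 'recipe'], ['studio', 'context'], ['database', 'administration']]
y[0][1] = 'debt'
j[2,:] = ['software', 'effort', 'union', 'security', 'unit']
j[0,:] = ['guest', 'village', 'tennis', 'possession', 'attention']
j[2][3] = 'security'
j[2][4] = 'unit'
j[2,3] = 'security'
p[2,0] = 'basis'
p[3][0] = 'accident'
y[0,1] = 'debt'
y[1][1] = 'recipe'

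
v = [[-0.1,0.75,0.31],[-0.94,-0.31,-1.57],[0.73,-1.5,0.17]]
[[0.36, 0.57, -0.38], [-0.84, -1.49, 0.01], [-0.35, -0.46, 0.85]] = v @ [[0.03, 0.06, 0.03], [0.30, 0.43, -0.54], [0.46, 0.83, 0.08]]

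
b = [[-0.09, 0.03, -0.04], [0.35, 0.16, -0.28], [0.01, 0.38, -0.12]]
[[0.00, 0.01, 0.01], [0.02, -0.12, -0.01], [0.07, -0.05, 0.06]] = b @ [[0.02,-0.17,-0.07], [0.21,-0.06,0.17], [0.07,0.19,0.04]]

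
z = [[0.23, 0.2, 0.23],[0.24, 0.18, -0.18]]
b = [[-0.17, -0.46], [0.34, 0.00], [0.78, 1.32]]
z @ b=[[0.21, 0.20],  [-0.12, -0.35]]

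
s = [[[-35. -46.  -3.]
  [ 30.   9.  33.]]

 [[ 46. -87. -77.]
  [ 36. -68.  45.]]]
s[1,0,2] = -77.0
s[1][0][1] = -87.0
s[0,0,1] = -46.0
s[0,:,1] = [-46.0, 9.0]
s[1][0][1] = -87.0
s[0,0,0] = -35.0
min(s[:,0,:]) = -87.0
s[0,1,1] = 9.0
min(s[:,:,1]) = -87.0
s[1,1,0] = 36.0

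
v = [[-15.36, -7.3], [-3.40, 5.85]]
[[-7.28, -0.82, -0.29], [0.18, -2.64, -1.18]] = v@[[0.36, 0.21, 0.09], [0.24, -0.33, -0.15]]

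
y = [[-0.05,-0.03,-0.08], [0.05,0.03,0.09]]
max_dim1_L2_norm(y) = 0.11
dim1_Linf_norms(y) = [0.08, 0.09]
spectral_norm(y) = 0.15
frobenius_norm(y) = 0.15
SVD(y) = [[-0.68, 0.73],[0.73, 0.68]] @ diag([0.14589045746142165, 0.0039968014332857895]) @ [[0.48, 0.29, 0.83], [-0.71, -0.42, 0.56]]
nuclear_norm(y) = 0.15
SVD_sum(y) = [[-0.05, -0.03, -0.08],  [0.05, 0.03, 0.09]] + [[-0.0, -0.00, 0.0], [-0.00, -0.0, 0.00]]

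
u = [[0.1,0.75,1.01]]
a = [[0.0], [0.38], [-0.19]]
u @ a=[[0.09]]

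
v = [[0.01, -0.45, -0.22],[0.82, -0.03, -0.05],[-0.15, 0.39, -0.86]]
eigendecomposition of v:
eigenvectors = [[0.06+0.59j, (0.06-0.59j), (0.18+0j)], [0.76+0.00j, 0.76-0.00j, -0.11+0.00j], [0.16-0.22j, 0.16+0.22j, 0.98+0.00j]]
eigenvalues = [(0.03+0.65j), (0.03-0.65j), (-0.93+0j)]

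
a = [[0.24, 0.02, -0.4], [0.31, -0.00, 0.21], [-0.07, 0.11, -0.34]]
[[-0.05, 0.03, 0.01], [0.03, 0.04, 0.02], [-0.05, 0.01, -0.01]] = a @ [[0.02, 0.13, 0.06], [-0.02, 0.21, -0.03], [0.13, 0.01, 0.01]]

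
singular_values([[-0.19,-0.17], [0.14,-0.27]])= [0.32, 0.23]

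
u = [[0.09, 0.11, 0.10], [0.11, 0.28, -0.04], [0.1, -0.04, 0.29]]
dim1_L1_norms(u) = [0.3, 0.43, 0.43]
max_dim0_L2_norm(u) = 0.31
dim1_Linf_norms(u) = [0.11, 0.28, 0.29]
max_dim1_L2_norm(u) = 0.31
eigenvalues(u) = [-0.0, 0.34, 0.33]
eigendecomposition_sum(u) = [[-0.0, 0.0, 0.00],[0.00, -0.0, -0.0],[0.0, -0.00, -0.0]] + [[0.09, 0.10, 0.11], [0.10, 0.11, 0.12], [0.11, 0.12, 0.14]] + [[0.0,0.01,-0.01], [0.01,0.17,-0.16], [-0.01,-0.16,0.15]]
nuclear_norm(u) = 0.66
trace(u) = 0.66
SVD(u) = [[-0.52,  -0.05,  -0.85], [-0.56,  -0.73,  0.39], [-0.65,  0.68,  0.35]] @ diag([0.3350380156805591, 0.32519144422476015, 0.00022945990531921944]) @ [[-0.52, -0.56, -0.65], [-0.05, -0.73, 0.68], [0.85, -0.39, -0.35]]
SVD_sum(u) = [[0.09,  0.1,  0.11], [0.10,  0.11,  0.12], [0.11,  0.12,  0.14]] + [[0.0, 0.01, -0.01], [0.01, 0.17, -0.16], [-0.01, -0.16, 0.15]] + [[-0.0,  0.00,  0.00], [0.00,  -0.0,  -0.0], [0.0,  -0.00,  -0.00]]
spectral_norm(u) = 0.34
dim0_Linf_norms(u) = [0.11, 0.28, 0.29]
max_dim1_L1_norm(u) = 0.43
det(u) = -0.00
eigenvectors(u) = [[-0.85, 0.52, -0.05], [0.39, 0.56, -0.73], [0.35, 0.65, 0.68]]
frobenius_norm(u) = 0.47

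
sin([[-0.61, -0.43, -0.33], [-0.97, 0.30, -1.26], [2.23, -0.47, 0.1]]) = [[-0.81,  -0.38,  -0.27],[-1.01,  0.07,  -1.16],[2.02,  -0.48,  -0.17]]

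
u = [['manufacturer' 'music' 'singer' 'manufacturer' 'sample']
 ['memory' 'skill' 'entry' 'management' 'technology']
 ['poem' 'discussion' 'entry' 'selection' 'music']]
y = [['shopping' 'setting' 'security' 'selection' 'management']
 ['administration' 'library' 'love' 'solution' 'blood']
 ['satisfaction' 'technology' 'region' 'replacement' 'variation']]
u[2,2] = 'entry'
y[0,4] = 'management'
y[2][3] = 'replacement'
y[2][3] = 'replacement'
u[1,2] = 'entry'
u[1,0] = 'memory'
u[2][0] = 'poem'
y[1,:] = ['administration', 'library', 'love', 'solution', 'blood']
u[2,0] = 'poem'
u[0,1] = 'music'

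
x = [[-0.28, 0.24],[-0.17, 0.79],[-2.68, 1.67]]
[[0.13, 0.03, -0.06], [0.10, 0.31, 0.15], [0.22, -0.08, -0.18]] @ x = [[0.12,-0.05], [-0.48,0.52], [0.43,-0.31]]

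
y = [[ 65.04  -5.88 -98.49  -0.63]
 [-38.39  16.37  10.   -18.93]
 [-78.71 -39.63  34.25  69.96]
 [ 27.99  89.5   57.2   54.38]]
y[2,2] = 34.25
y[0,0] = 65.04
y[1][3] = -18.93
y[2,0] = -78.71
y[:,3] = [-0.63, -18.93, 69.96, 54.38]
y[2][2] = 34.25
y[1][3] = -18.93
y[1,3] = -18.93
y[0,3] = -0.63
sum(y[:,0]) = -24.06999999999999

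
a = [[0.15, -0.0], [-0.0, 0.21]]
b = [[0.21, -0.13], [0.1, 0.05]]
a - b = [[-0.06, 0.13], [-0.10, 0.16]]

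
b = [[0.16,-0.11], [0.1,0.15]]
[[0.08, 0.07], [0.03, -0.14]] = b@ [[0.46, -0.14], [-0.09, -0.82]]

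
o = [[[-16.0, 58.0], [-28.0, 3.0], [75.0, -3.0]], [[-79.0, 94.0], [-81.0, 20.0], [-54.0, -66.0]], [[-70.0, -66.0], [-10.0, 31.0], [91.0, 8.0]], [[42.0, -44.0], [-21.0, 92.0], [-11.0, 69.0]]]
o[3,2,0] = -11.0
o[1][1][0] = -81.0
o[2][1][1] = 31.0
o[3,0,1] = -44.0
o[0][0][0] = -16.0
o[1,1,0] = -81.0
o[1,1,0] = -81.0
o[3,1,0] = -21.0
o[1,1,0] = -81.0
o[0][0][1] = 58.0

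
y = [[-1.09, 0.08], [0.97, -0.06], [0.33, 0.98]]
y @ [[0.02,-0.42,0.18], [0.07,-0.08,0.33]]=[[-0.02,  0.45,  -0.17],[0.02,  -0.4,  0.15],[0.08,  -0.22,  0.38]]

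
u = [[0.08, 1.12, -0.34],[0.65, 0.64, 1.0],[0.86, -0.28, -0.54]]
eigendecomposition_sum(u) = [[(0.5+0j), (0.66-0j), (0.25+0j)], [(0.62+0j), (0.81-0j), (0.32+0j)], [(0.13+0j), 0.18-0.00j, 0.07+0.00j]] + [[-0.21+0.28j, 0.23-0.15j, -0.30-0.32j], [0.02-0.28j, (-0.09+0.21j), 0.34+0.08j], [(0.36+0.18j), (-0.23-0.23j), -0.30+0.41j]] + [[-0.21-0.28j, 0.23+0.15j, -0.30+0.32j], [(0.02+0.28j), -0.09-0.21j, (0.34-0.08j)], [(0.36-0.18j), -0.23+0.23j, (-0.3-0.41j)]]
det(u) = 1.60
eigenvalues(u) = [(1.38+0j), (-0.6+0.89j), (-0.6-0.89j)]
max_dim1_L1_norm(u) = 2.29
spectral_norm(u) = 1.46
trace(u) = 0.18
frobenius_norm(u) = 2.08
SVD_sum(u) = [[0.23, 0.58, 0.39], [0.38, 0.98, 0.65], [-0.07, -0.19, -0.13]] + [[0.18, 0.41, -0.72], [-0.09, -0.19, 0.34], [0.11, 0.24, -0.43]] + [[-0.33, 0.13, -0.01], [0.35, -0.14, 0.01], [0.83, -0.33, 0.02]]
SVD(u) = [[-0.5, 0.79, -0.34], [-0.85, -0.38, 0.37], [0.17, 0.48, 0.86]] @ diag([1.4553751388995135, 1.0653784805318893, 1.0319650664110598]) @ [[-0.31, -0.79, -0.53],  [0.21, 0.48, -0.85],  [0.93, -0.37, 0.02]]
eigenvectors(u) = [[-0.62+0.00j, (0.11-0.56j), 0.11+0.56j], [-0.77+0.00j, (0.18+0.43j), (0.18-0.43j)], [-0.17+0.00j, (-0.68+0j), -0.68-0.00j]]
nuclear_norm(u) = 3.55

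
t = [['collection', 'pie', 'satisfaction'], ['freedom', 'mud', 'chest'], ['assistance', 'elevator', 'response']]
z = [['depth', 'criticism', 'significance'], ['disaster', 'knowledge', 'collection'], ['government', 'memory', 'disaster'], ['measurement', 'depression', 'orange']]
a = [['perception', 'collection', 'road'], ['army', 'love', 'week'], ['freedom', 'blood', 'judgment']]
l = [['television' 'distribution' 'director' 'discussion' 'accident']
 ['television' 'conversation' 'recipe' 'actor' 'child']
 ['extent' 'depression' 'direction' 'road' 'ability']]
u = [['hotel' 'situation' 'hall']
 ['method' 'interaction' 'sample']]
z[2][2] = 'disaster'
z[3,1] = 'depression'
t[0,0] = 'collection'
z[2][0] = 'government'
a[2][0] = 'freedom'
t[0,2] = 'satisfaction'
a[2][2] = 'judgment'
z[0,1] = 'criticism'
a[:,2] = ['road', 'week', 'judgment']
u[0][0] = 'hotel'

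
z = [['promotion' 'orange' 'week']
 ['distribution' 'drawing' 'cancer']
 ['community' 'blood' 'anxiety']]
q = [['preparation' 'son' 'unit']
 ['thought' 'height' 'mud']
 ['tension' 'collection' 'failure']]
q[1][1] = 'height'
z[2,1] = 'blood'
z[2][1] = 'blood'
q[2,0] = 'tension'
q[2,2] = 'failure'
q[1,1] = 'height'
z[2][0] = 'community'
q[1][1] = 'height'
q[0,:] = ['preparation', 'son', 'unit']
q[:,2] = ['unit', 'mud', 'failure']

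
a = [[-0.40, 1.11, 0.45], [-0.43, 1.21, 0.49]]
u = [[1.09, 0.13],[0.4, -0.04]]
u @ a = [[-0.49,  1.37,  0.55], [-0.14,  0.4,  0.16]]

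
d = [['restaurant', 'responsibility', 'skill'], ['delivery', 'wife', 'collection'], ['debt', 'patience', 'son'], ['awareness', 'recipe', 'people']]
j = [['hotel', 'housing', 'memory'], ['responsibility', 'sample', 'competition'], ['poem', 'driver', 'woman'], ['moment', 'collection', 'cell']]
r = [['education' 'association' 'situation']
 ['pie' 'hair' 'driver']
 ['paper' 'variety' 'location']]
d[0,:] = ['restaurant', 'responsibility', 'skill']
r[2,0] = 'paper'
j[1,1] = 'sample'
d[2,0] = 'debt'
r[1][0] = 'pie'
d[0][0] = 'restaurant'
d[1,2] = 'collection'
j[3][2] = 'cell'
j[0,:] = ['hotel', 'housing', 'memory']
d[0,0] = 'restaurant'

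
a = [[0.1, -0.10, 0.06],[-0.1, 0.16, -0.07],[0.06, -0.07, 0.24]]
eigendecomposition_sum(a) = [[0.06, -0.08, 0.1],[-0.08, 0.1, -0.13],[0.10, -0.13, 0.17]] + [[0.02, 0.01, -0.0], [0.01, 0.01, -0.0], [-0.00, -0.0, 0.00]] + [[0.02, -0.03, -0.04], [-0.03, 0.05, 0.06], [-0.04, 0.06, 0.07]]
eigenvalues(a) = [0.33, 0.03, 0.15]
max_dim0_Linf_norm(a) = 0.24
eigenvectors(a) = [[-0.43,0.81,-0.4], [0.55,0.58,0.60], [-0.72,-0.04,0.70]]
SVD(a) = [[-0.43, -0.4, 0.81], [0.55, 0.60, 0.58], [-0.72, 0.7, -0.04]] @ diag([0.329288915107943, 0.1453458463897592, 0.025365238502297844]) @ [[-0.43,0.55,-0.72], [-0.40,0.6,0.70], [0.81,0.58,-0.04]]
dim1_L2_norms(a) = [0.15, 0.2, 0.26]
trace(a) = 0.50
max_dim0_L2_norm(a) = 0.26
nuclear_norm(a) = 0.50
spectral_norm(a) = 0.33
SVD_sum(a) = [[0.06,-0.08,0.10], [-0.08,0.10,-0.13], [0.1,-0.13,0.17]] + [[0.02,-0.03,-0.04], [-0.03,0.05,0.06], [-0.04,0.06,0.07]] + [[0.02, 0.01, -0.0],[0.01, 0.01, -0.0],[-0.00, -0.0, 0.0]]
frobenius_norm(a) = 0.36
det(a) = 0.00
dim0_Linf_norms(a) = [0.1, 0.16, 0.24]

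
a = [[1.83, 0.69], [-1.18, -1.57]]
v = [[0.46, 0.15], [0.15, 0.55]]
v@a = [[0.66, 0.08], [-0.37, -0.76]]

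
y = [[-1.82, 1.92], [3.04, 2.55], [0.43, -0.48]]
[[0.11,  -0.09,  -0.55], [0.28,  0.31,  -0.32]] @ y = [[-0.71, 0.25],  [0.3, 1.48]]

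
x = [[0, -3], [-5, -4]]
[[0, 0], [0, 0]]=x @[[0, 0], [0, 0]]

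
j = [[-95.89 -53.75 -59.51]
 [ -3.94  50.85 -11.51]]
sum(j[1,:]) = 35.400000000000006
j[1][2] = -11.51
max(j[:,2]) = -11.51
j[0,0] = -95.89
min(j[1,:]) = -11.51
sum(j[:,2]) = -71.02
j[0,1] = -53.75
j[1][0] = -3.94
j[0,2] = -59.51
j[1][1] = 50.85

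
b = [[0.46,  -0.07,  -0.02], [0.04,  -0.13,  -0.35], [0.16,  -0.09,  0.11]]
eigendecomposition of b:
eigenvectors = [[-0.87, -0.14, -0.11], [0.20, -0.75, -0.97], [-0.44, 0.65, -0.22]]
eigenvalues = [0.47, 0.18, -0.21]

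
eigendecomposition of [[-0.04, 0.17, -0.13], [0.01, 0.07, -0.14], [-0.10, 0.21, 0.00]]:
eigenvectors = [[(-0.87+0j), (0.67+0j), 0.67-0.00j], [-0.42+0.00j, 0.51+0.18j, 0.51-0.18j], [-0.27+0.00j, (0.39-0.32j), 0.39+0.32j]]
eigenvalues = [0j, (0.01+0.11j), (0.01-0.11j)]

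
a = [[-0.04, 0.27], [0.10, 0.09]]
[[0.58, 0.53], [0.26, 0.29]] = a @ [[0.59, 0.98], [2.23, 2.11]]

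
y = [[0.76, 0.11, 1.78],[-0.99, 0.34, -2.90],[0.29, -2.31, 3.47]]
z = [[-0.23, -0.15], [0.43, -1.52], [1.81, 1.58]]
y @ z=[[3.09, 2.53], [-4.88, -4.95], [5.22, 8.95]]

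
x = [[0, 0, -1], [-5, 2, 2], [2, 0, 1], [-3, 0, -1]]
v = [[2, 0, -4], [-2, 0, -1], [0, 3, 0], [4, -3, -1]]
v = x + [[2, 0, -3], [3, -2, -3], [-2, 3, -1], [7, -3, 0]]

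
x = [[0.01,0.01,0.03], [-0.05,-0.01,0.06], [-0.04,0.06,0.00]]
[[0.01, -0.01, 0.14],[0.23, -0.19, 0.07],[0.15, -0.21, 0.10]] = x @ [[-3.24, 3.01, 1.68], [0.33, -1.55, 2.83], [1.25, -0.89, 3.12]]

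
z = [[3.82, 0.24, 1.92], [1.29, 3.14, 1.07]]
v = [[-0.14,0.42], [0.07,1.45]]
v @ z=[[0.01, 1.29, 0.18], [2.14, 4.57, 1.69]]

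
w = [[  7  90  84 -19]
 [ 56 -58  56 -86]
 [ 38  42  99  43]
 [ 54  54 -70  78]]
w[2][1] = 42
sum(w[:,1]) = 128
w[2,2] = 99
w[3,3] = 78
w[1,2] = 56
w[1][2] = 56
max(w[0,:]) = 90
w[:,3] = [-19, -86, 43, 78]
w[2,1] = 42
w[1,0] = 56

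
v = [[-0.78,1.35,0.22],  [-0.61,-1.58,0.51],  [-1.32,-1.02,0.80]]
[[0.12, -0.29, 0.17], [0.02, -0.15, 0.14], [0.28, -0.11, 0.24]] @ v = [[-0.14, 0.45, 0.01], [-0.11, 0.12, 0.04], [-0.47, 0.31, 0.2]]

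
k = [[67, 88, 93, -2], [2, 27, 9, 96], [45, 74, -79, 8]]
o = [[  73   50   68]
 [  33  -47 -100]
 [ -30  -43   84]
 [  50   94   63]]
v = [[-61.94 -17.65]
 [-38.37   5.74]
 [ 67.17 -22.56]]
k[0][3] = -2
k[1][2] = 9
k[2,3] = 8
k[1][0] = 2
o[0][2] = 68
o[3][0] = 50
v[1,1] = 5.74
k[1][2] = 9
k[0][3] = -2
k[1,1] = 27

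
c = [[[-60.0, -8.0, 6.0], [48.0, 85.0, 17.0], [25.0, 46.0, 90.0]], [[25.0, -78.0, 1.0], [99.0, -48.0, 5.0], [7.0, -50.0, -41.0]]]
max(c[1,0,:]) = 25.0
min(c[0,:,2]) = 6.0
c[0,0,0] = -60.0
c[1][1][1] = -48.0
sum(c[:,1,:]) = 206.0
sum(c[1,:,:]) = -80.0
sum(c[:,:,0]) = 144.0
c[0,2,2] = 90.0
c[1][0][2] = 1.0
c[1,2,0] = 7.0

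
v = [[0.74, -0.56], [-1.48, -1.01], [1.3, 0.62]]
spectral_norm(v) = 2.32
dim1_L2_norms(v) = [0.93, 1.79, 1.44]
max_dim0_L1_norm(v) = 3.52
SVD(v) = [[-0.17, -0.97], [0.77, -0.26], [-0.62, -0.05]] @ diag([2.3228503126380198, 0.8662946525735066]) @ [[-0.89, -0.46],[-0.46, 0.89]]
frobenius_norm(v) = 2.48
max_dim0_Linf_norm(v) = 1.48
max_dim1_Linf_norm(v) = 1.48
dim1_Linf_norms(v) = [0.74, 1.48, 1.3]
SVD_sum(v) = [[0.36, 0.18], [-1.58, -0.81], [1.28, 0.66]] + [[0.38, -0.74], [0.10, -0.2], [0.02, -0.04]]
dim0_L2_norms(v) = [2.1, 1.31]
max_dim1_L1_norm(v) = 2.49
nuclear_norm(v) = 3.19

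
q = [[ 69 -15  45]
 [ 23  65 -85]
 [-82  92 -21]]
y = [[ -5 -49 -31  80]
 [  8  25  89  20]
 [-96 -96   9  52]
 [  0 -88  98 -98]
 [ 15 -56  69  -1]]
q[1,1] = 65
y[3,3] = -98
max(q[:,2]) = 45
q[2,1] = 92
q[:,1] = [-15, 65, 92]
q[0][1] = -15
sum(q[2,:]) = -11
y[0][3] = 80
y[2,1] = -96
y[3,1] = -88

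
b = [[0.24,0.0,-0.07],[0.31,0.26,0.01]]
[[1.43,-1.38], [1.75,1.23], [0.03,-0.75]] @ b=[[-0.08,-0.36,-0.11],[0.8,0.32,-0.11],[-0.23,-0.2,-0.01]]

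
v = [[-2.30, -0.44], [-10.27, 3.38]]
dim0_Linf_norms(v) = [10.27, 3.38]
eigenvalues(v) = [-3.01, 4.09]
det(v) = -12.29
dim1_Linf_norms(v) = [2.3, 10.27]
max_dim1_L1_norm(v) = 13.65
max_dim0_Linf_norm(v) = 10.27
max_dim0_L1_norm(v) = 12.57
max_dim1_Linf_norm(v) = 10.27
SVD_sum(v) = [[-1.98, 0.61], [-10.33, 3.18]] + [[-0.32,-1.05], [0.06,0.2]]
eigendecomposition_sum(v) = [[-2.71, -0.19],  [-4.35, -0.30]] + [[0.41, -0.25], [-5.92, 3.68]]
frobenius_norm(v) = 11.06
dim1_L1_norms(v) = [2.74, 13.65]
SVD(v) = [[-0.19, -0.98], [-0.98, 0.19]] @ diag([11.006062339152406, 1.1169117183963442]) @ [[0.96, -0.29],  [0.29, 0.96]]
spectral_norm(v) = 11.01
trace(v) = 1.08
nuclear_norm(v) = 12.12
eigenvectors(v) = [[-0.53, 0.07], [-0.85, -1.00]]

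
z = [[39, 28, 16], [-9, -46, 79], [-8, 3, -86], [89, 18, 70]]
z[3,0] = 89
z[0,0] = 39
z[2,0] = -8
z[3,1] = 18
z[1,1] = -46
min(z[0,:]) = 16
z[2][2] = -86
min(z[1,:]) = -46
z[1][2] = 79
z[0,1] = 28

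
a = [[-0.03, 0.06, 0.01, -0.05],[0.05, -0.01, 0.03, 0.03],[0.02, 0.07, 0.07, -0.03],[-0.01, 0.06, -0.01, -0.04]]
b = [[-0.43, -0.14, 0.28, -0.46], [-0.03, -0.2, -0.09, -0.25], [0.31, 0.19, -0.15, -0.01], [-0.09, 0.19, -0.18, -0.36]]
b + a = [[-0.46, -0.08, 0.29, -0.51], [0.02, -0.21, -0.06, -0.22], [0.33, 0.26, -0.08, -0.04], [-0.1, 0.25, -0.19, -0.40]]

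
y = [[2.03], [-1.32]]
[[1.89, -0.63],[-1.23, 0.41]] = y@[[0.93, -0.31]]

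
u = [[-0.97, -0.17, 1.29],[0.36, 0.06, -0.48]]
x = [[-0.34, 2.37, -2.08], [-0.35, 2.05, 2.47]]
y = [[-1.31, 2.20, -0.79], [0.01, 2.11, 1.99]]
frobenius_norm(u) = 1.73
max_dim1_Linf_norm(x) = 2.47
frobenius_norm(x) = 4.53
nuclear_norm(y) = 5.47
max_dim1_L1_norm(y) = 4.3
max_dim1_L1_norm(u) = 2.43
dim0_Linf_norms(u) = [0.97, 0.17, 1.29]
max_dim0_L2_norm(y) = 3.05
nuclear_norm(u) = 1.73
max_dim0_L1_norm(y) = 4.31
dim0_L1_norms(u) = [1.33, 0.23, 1.77]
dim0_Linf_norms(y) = [1.31, 2.2, 1.99]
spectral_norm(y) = 3.30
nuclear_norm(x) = 6.40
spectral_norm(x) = 3.24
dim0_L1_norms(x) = [0.69, 4.42, 4.55]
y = u + x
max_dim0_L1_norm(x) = 4.55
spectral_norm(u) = 1.73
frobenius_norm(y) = 3.95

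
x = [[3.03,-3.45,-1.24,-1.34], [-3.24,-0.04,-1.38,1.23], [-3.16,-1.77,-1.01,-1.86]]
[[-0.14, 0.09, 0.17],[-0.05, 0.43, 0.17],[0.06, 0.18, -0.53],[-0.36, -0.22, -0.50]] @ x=[[-1.25, 0.18, -0.12, -0.02], [-2.08, -0.15, -0.70, 0.28], [1.27, 0.72, 0.21, 1.13], [1.2, 2.14, 1.25, 1.14]]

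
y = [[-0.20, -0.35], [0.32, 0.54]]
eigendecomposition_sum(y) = [[0.02, 0.01], [-0.01, -0.01]] + [[-0.22, -0.36], [0.33, 0.55]]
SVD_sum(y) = [[-0.20, -0.35], [0.32, 0.54]] + [[0.0, -0.00], [0.00, -0.0]]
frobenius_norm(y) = 0.75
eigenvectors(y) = [[-0.86, 0.55], [0.52, -0.83]]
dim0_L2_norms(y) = [0.38, 0.64]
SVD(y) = [[-0.54, 0.84], [0.84, 0.54]] @ diag([0.7459700043509473, 0.005362145899526273]) @ [[0.51, 0.86], [0.86, -0.51]]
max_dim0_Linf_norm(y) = 0.54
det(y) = 0.00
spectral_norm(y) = 0.75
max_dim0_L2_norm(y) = 0.64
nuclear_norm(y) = 0.75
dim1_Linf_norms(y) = [0.35, 0.54]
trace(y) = 0.34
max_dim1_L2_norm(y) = 0.63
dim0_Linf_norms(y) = [0.32, 0.54]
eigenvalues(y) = [0.01, 0.33]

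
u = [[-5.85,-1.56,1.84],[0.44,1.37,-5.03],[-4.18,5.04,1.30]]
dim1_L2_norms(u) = [6.33, 5.23, 6.68]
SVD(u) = [[-0.68, -0.34, 0.65], [0.28, 0.69, 0.66], [-0.67, 0.64, -0.38]] @ diag([8.031111375162155, 5.7325018384018, 3.8231888198807273]) @ [[0.86, -0.24, -0.44], [-0.07, 0.82, -0.57], [-0.5, -0.52, -0.69]]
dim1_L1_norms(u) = [9.25, 6.84, 10.52]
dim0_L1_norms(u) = [10.47, 7.97, 8.17]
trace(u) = -3.18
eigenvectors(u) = [[(-0.89+0j), 0.04-0.18j, (0.04+0.18j)], [-0.23+0.00j, 0.01+0.66j, 0.01-0.66j], [(-0.39+0j), (0.73+0j), (0.73-0j)]]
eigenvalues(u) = [(-5.45+0j), (1.14+5.57j), (1.14-5.57j)]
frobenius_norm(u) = 10.58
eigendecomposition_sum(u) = [[(-5.23+0j),-1.45-0.00j,(0.34-0j)], [(-1.32+0j),-0.37-0.00j,(0.09-0j)], [-2.25+0.00j,-0.62-0.00j,0.15-0.00j]] + [[(-0.31+0.18j), (-0.05-0.76j), (0.75+0.03j)], [(0.88-0.88j), (0.87+2.53j), (-2.56+0.57j)], [(-0.96-1j), 2.83-0.91j, 0.58+2.86j]] + [[(-0.31-0.18j), (-0.05+0.76j), 0.75-0.03j], [(0.88+0.88j), 0.87-2.53j, -2.56-0.57j], [(-0.96+1j), (2.83+0.91j), 0.58-2.86j]]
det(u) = -176.01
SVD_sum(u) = [[-4.74,1.32,2.43], [1.97,-0.55,-1.01], [-4.66,1.30,2.39]] + [[0.13, -1.59, 1.11], [-0.26, 3.24, -2.27], [-0.24, 2.99, -2.09]] + [[-1.24, -1.29, -1.71], [-1.27, -1.33, -1.75], [0.72, 0.75, 0.99]]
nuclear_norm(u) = 17.59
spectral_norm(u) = 8.03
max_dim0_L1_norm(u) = 10.47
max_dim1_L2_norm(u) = 6.68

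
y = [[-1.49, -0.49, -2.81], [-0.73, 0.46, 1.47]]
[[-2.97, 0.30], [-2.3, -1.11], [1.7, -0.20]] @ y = [[4.21,1.59,8.79], [4.24,0.62,4.83], [-2.39,-0.92,-5.07]]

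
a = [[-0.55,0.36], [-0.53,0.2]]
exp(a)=[[0.51,0.3], [-0.44,1.13]]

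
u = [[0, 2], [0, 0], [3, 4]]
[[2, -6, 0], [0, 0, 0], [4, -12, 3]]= u @ [[0, 0, 1], [1, -3, 0]]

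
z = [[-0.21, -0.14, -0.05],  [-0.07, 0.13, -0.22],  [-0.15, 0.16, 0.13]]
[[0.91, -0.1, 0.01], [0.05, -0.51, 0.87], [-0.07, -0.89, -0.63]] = z@[[-2.63, 2.54, 0.82], [-2.3, -2.98, 0.17], [-0.76, -0.25, -4.11]]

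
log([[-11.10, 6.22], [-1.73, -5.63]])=[[-2.28, 10.06], [-2.8, 6.57]]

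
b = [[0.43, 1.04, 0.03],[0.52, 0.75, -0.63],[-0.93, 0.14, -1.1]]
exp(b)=[[2.13, 2.07, -0.36], [1.38, 2.73, -0.68], [-0.80, -0.41, 0.38]]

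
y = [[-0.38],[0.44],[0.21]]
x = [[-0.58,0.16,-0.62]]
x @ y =[[0.16]]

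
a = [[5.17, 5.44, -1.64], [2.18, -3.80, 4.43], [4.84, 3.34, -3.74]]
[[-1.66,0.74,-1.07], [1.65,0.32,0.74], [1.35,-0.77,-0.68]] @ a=[[-12.15, -15.42, 10.00], [12.81, 10.23, -4.06], [2.01, 8.00, -3.08]]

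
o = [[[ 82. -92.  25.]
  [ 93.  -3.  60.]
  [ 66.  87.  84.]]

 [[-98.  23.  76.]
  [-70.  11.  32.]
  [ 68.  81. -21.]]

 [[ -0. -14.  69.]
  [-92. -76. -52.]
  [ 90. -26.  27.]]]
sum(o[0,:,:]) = 402.0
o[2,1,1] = -76.0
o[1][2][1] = 81.0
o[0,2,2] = 84.0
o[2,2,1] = -26.0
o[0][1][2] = 60.0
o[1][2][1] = 81.0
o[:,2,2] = [84.0, -21.0, 27.0]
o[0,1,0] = 93.0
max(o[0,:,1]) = 87.0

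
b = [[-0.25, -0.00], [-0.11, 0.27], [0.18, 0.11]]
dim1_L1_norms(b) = [0.25, 0.38, 0.29]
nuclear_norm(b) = 0.62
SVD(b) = [[-0.70, 0.31], [-0.60, -0.75], [0.39, -0.59]] @ diag([0.3328648170831232, 0.28495791539843024]) @ [[0.93, -0.36],[-0.36, -0.93]]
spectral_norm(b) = 0.33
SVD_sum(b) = [[-0.22, 0.08], [-0.19, 0.07], [0.12, -0.05]] + [[-0.03, -0.08], [0.08, 0.2], [0.06, 0.16]]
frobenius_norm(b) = 0.44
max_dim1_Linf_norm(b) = 0.27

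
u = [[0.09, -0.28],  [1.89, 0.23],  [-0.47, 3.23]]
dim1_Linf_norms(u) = [0.28, 1.89, 3.23]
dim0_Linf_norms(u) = [1.89, 3.23]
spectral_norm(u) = 3.28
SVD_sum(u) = [[0.05,-0.29], [0.01,-0.07], [-0.51,3.22]] + [[0.04, 0.01], [1.88, 0.30], [0.04, 0.01]]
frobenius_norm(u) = 3.79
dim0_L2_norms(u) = [1.95, 3.25]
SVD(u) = [[0.09, 0.02],[0.02, 1.00],[-1.0, 0.02]] @ diag([3.2773897811397292, 1.9036849063016914]) @ [[0.16, -0.99], [0.99, 0.16]]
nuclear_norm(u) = 5.18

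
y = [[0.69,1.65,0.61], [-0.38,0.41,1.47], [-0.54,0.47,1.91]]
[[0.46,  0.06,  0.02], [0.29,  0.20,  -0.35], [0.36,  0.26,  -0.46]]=y @ [[0.07,0.17,0.14], [0.19,-0.11,0.03], [0.16,0.21,-0.21]]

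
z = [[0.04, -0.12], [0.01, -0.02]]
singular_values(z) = [0.13, 0.0]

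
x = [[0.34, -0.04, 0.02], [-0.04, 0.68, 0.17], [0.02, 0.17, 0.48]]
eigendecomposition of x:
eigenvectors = [[-0.87, -0.49, -0.06], [-0.29, 0.40, 0.87], [0.41, -0.77, 0.49]]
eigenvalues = [0.32, 0.4, 0.78]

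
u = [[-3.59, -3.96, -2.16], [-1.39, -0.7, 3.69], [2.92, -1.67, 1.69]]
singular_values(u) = [5.99, 4.19, 3.16]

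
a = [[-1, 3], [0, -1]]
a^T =[[-1, 0], [3, -1]]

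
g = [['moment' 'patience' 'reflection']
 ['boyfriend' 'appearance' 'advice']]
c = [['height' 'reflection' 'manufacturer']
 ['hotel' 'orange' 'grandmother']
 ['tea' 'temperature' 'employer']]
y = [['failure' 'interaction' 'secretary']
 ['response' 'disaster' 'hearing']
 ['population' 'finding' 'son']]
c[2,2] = 'employer'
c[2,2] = 'employer'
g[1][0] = 'boyfriend'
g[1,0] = 'boyfriend'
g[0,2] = 'reflection'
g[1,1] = 'appearance'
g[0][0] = 'moment'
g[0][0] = 'moment'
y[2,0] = 'population'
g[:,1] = ['patience', 'appearance']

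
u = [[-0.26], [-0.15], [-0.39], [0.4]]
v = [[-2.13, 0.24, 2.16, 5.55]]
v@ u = [[1.90]]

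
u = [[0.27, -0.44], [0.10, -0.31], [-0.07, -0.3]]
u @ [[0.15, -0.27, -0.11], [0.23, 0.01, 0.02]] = [[-0.06, -0.08, -0.04], [-0.06, -0.03, -0.02], [-0.08, 0.02, 0.0]]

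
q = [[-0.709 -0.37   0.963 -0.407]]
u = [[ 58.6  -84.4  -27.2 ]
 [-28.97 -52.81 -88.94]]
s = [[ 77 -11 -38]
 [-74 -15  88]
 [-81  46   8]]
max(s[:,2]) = 88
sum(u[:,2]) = -116.14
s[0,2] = -38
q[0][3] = -0.407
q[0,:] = [-0.709, -0.37, 0.963, -0.407]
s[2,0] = -81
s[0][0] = 77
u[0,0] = 58.6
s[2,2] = 8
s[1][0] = -74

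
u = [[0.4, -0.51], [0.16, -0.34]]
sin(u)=[[0.4, -0.51], [0.16, -0.34]]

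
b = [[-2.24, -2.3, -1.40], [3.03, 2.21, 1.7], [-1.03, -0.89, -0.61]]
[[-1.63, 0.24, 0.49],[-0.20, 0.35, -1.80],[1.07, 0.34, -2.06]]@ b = [[3.87,3.84,2.39], [3.36,2.84,1.97], [0.76,0.12,0.34]]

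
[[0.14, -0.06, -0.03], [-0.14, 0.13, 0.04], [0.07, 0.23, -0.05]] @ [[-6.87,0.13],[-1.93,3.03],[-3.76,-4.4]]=[[-0.73, -0.03], [0.56, 0.2], [-0.74, 0.93]]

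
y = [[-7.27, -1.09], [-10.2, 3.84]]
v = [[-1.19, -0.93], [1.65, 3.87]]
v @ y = [[18.14, -2.27],[-51.47, 13.06]]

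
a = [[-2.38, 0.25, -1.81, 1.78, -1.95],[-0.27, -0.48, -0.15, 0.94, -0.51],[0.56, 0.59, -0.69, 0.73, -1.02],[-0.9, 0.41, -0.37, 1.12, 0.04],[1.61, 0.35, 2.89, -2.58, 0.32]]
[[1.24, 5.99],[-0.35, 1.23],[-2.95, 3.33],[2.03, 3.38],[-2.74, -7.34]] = a @ [[-2.01,0.00], [0.08,1.84], [0.06,-0.93], [0.12,2.04], [1.88,-0.11]]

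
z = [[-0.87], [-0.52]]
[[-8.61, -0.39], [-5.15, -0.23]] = z @ [[9.90, 0.45]]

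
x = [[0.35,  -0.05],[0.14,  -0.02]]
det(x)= 0.000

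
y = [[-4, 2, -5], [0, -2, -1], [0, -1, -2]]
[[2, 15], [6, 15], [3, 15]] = y @ [[-2, 0], [-3, -5], [0, -5]]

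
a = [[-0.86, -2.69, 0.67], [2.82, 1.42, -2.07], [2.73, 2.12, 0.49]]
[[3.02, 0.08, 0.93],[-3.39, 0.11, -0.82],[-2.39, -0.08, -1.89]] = a @ [[-0.31, 0.02, -0.39], [-0.87, -0.05, -0.31], [0.62, -0.06, -0.35]]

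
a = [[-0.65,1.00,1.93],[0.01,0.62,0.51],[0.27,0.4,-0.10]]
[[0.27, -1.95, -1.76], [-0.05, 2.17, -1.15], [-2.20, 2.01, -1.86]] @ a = [[-0.67, -1.64, -0.3], [-0.26, 0.84, 1.13], [0.95, -1.70, -3.03]]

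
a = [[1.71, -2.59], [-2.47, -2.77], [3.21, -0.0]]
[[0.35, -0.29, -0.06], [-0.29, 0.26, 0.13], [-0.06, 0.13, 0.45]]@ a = [[1.12, -0.10],[-0.72, 0.03],[1.02, -0.20]]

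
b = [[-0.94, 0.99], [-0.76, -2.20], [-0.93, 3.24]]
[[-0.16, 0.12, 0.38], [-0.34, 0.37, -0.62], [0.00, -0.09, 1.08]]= b@[[0.24, -0.22, -0.08], [0.07, -0.09, 0.31]]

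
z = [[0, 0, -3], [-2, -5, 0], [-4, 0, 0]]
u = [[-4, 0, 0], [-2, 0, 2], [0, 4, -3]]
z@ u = [[0, -12, 9], [18, 0, -10], [16, 0, 0]]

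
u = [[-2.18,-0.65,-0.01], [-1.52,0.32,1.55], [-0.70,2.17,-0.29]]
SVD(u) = [[-0.66, 0.39, 0.64], [-0.68, 0.04, -0.73], [-0.31, -0.92, 0.24]] @ diag([2.900363671850023, 2.276192094675957, 1.2962021906891454]) @ [[0.93, -0.16, -0.33], [-0.12, -0.98, 0.14], [-0.35, -0.09, -0.93]]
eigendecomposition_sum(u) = [[0.09,-0.19,-0.12], [-0.56,1.2,0.79], [-0.55,1.17,0.77]] + [[-1.89,-0.80,0.52], [-1.32,-0.56,0.36], [0.66,0.28,-0.18]] + [[-0.38, 0.34, -0.41], [0.36, -0.32, 0.39], [-0.81, 0.73, -0.88]]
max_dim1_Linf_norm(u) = 2.18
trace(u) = -2.15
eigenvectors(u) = [[-0.11, 0.79, 0.39],  [0.71, 0.55, -0.37],  [0.69, -0.27, 0.84]]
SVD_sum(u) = [[-1.79,0.31,0.64],[-1.84,0.31,0.65],[-0.84,0.14,0.3]] + [[-0.11, -0.88, 0.13], [-0.01, -0.08, 0.01], [0.25, 2.06, -0.29]] + [[-0.29,-0.08,-0.77], [0.33,0.09,0.88], [-0.11,-0.03,-0.30]]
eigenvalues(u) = [2.06, -2.63, -1.58]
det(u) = 8.56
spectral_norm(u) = 2.90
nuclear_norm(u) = 6.47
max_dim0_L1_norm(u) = 4.4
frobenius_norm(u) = 3.91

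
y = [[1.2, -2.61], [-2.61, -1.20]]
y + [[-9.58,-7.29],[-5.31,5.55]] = [[-8.38, -9.90], [-7.92, 4.35]]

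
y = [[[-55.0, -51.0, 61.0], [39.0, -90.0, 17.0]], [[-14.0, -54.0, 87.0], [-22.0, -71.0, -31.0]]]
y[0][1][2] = 17.0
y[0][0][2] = 61.0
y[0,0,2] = 61.0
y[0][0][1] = -51.0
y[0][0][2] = 61.0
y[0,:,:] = [[-55.0, -51.0, 61.0], [39.0, -90.0, 17.0]]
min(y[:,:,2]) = -31.0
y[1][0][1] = -54.0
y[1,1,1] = -71.0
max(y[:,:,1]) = -51.0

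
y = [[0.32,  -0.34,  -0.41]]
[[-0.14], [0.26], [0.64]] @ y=[[-0.04, 0.05, 0.06], [0.08, -0.09, -0.11], [0.2, -0.22, -0.26]]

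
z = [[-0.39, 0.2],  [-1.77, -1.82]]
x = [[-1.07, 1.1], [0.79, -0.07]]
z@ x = [[0.58, -0.44], [0.46, -1.82]]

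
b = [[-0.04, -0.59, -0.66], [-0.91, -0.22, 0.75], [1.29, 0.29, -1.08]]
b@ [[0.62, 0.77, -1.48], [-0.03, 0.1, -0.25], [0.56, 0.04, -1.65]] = [[-0.38, -0.12, 1.30], [-0.14, -0.69, 0.16], [0.19, 0.98, -0.2]]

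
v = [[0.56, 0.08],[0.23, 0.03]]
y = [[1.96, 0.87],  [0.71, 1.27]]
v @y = [[1.15, 0.59], [0.47, 0.24]]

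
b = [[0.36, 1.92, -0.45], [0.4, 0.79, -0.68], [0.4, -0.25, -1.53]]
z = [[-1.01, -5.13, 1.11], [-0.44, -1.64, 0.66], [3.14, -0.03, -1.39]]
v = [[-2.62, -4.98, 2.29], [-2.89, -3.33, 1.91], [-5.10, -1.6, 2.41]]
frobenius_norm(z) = 6.61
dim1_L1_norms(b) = [2.73, 1.87, 2.18]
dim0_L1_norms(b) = [1.16, 2.96, 2.66]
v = b @ z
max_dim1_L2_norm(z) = 5.35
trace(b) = -0.38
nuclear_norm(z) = 9.22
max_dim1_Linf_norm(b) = 1.92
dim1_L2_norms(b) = [2.0, 1.12, 1.6]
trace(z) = -4.04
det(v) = -1.46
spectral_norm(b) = 2.30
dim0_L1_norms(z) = [4.59, 6.8, 3.16]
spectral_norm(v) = 9.24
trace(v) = -3.54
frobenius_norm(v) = 9.71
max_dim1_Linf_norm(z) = 5.13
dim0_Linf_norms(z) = [3.14, 5.13, 1.39]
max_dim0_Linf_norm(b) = 1.92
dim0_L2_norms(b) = [0.67, 2.09, 1.73]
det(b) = 0.34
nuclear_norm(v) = 12.30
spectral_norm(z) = 5.74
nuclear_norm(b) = 3.99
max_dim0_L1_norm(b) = 2.96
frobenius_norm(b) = 2.80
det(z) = -4.09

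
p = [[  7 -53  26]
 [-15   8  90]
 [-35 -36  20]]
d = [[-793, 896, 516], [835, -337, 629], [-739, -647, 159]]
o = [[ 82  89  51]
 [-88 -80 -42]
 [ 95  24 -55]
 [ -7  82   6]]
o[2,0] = 95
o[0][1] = 89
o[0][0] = 82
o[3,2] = 6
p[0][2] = 26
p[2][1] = -36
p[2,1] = -36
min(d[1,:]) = -337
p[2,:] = [-35, -36, 20]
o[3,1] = 82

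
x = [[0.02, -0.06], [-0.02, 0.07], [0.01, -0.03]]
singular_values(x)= [0.1, 0.0]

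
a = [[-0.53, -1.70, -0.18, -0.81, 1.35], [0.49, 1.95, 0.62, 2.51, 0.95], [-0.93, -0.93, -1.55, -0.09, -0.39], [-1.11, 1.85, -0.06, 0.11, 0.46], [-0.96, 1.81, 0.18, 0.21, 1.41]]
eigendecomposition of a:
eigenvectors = [[(0.16+0j), 0.01-0.48j, 0.01+0.48j, 0.35+0.00j, (0.65+0j)],  [-0.68+0.00j, (-0.38-0.24j), -0.38+0.24j, (0.27+0j), (0.18+0j)],  [(0.13+0j), (0.6+0j), 0.60-0.00j, (-0.88+0j), -0.45+0.00j],  [(-0.43+0j), 0.35+0.21j, 0.35-0.21j, (-0.16+0j), -0.31+0.00j],  [(-0.55+0j), (0.18+0.05j), (0.18-0.05j), (0.02+0j), 0.49+0.00j]]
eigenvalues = [(4.06+0j), (-1.15+1.06j), (-1.15-1.06j), (-0.91+0j), (0.53+0j)]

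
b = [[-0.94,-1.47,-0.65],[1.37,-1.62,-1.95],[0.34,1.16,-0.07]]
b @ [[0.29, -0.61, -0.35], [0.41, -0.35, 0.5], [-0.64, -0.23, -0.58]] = [[-0.46,1.24,-0.03], [0.98,0.18,-0.16], [0.62,-0.60,0.50]]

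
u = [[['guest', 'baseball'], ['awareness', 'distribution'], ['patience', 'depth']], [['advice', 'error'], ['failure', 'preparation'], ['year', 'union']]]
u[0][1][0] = 'awareness'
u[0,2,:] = ['patience', 'depth']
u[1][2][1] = 'union'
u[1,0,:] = ['advice', 'error']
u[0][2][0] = 'patience'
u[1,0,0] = 'advice'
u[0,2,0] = 'patience'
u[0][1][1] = 'distribution'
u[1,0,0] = 'advice'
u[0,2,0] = 'patience'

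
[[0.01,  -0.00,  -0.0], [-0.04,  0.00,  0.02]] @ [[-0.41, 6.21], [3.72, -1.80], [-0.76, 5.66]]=[[-0.00, 0.06], [0.0, -0.14]]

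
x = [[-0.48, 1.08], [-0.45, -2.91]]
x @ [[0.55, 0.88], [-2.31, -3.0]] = [[-2.76, -3.66],  [6.47, 8.33]]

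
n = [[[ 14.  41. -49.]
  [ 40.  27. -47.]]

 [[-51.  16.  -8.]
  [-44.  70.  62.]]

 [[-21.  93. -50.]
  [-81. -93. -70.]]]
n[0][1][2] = -47.0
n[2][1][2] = -70.0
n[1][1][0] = -44.0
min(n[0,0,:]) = -49.0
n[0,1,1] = 27.0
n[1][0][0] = -51.0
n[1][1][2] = 62.0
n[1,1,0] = -44.0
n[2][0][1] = 93.0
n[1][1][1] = 70.0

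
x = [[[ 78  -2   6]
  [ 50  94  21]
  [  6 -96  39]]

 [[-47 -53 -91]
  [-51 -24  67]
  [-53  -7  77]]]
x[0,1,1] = 94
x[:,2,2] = [39, 77]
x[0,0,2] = 6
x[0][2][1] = -96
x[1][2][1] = -7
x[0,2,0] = 6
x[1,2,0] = -53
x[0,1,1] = 94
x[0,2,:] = [6, -96, 39]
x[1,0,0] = -47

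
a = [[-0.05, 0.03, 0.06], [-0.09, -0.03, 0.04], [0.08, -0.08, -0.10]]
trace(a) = -0.18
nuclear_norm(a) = 0.27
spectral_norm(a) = 0.19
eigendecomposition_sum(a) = [[0.00+0.00j,-0.00+0.00j,0j], [(-0-0j),0j,-0.00-0.00j], [0.01+0.00j,-0.00+0.00j,0.00+0.00j]] + [[-0.03+0.00j,(0.02+0.04j),0.03+0.02j], [-0.04-0.02j,(-0.02+0.07j),(0.02+0.06j)], [(0.04-0.02j),(-0.04-0.05j),(-0.05-0.02j)]] + [[(-0.03-0j), (0.02-0.04j), (0.03-0.02j)], [-0.04+0.02j, -0.02-0.07j, (0.02-0.06j)], [0.04+0.02j, (-0.04+0.05j), (-0.05+0.02j)]]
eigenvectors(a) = [[0.51+0.00j, 0.33-0.23j, 0.33+0.23j], [-0.46+0.00j, 0.69+0.00j, (0.69-0j)], [0.72+0.00j, -0.37+0.47j, -0.37-0.47j]]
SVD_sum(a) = [[-0.06, 0.03, 0.06], [-0.05, 0.03, 0.05], [0.1, -0.05, -0.10]] + [[0.0,0.00,0.00],[-0.04,-0.06,-0.01],[-0.02,-0.03,-0.0]] + [[0.00, -0.00, 0.00], [-0.0, 0.00, -0.00], [0.0, -0.0, 0.0]]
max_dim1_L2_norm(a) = 0.15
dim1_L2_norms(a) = [0.08, 0.1, 0.15]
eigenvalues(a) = [(0.01+0j), (-0.09+0.06j), (-0.09-0.06j)]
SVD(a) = [[-0.45,0.06,0.89],[-0.41,-0.90,-0.15],[0.79,-0.43,0.43]] @ diag([0.1853169285245822, 0.07756721767801539, 0.006400214364088308]) @ [[0.66, -0.35, -0.66], [0.56, 0.81, 0.13], [0.49, -0.46, 0.74]]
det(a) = 0.00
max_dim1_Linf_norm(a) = 0.1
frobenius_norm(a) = 0.20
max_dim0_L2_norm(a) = 0.13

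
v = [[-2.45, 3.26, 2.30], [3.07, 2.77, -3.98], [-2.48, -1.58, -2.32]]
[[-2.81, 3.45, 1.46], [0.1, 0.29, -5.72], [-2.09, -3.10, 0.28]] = v @ [[0.84, 0.19, -0.51],[-0.45, 0.77, -0.45],[0.31, 0.61, 0.73]]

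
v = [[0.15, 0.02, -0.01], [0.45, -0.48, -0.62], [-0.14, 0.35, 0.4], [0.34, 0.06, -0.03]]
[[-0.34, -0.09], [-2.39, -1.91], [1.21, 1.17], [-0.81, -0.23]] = v @[[-1.94, -0.37],  [-0.94, -0.22],  [3.18, 2.98]]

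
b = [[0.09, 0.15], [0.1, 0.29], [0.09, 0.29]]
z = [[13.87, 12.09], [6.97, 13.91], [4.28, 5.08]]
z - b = [[13.78,11.94],[6.87,13.62],[4.19,4.79]]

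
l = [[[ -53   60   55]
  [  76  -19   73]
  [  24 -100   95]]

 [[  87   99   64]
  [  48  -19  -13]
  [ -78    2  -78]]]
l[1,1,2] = -13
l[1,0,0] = 87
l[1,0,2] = 64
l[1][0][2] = 64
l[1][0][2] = 64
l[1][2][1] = 2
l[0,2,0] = 24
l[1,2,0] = -78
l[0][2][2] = 95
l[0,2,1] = -100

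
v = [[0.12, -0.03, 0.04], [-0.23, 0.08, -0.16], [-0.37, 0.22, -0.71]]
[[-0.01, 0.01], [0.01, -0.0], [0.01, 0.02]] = v @ [[-0.06, 0.06], [-0.04, -0.01], [-0.0, -0.06]]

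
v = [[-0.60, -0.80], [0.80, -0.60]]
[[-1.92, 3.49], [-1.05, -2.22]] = v@[[0.31, -3.87],[2.17, -1.46]]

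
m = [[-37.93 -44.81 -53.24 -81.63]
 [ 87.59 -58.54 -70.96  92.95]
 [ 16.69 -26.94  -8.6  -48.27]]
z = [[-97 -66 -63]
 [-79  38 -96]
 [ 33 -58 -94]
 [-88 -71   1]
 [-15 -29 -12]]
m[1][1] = -58.54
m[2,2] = -8.6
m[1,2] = -70.96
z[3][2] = 1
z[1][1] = 38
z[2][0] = 33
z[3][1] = -71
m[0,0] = -37.93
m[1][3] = 92.95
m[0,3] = -81.63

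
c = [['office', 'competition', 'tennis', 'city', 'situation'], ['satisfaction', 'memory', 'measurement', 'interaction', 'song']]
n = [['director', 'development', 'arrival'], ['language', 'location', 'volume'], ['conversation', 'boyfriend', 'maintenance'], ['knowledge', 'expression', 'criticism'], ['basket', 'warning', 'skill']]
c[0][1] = 'competition'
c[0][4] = 'situation'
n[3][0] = 'knowledge'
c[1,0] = 'satisfaction'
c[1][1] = 'memory'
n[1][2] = 'volume'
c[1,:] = ['satisfaction', 'memory', 'measurement', 'interaction', 'song']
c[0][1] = 'competition'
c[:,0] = ['office', 'satisfaction']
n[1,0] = 'language'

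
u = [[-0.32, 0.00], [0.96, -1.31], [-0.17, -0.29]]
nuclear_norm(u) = 2.04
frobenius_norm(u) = 1.69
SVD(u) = [[-0.12,  -0.64], [0.99,  -0.01], [0.08,  -0.77]] @ diag([1.6405194940357266, 0.40223847365557064]) @ [[0.59,-0.80],[0.8,0.59]]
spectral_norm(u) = 1.64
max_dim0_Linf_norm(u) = 1.31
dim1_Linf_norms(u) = [0.32, 1.31, 0.29]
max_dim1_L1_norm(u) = 2.27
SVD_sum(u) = [[-0.11, 0.15], [0.96, -1.31], [0.08, -0.11]] + [[-0.21, -0.15], [-0.0, -0.00], [-0.25, -0.18]]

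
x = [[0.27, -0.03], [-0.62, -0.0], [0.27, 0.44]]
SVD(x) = [[-0.33, 0.26], [0.79, -0.44], [-0.51, -0.86]] @ diag([0.7506113726279924, 0.40160000906563875]) @ [[-0.96, -0.29], [0.29, -0.96]]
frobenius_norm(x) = 0.85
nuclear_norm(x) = 1.15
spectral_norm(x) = 0.75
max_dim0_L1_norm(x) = 1.16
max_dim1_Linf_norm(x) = 0.62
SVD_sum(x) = [[0.24, 0.07], [-0.57, -0.17], [0.37, 0.11]] + [[0.03,  -0.1],[-0.05,  0.17],[-0.10,  0.33]]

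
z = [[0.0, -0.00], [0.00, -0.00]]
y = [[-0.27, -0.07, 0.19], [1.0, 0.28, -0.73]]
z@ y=[[0.00, 0.00, 0.0], [0.00, 0.00, 0.00]]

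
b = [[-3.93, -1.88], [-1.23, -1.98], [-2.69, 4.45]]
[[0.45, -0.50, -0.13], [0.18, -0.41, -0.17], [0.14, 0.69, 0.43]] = b @ [[-0.10, 0.04, -0.01],[-0.03, 0.18, 0.09]]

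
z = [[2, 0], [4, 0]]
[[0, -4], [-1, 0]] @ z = [[-16, 0], [-2, 0]]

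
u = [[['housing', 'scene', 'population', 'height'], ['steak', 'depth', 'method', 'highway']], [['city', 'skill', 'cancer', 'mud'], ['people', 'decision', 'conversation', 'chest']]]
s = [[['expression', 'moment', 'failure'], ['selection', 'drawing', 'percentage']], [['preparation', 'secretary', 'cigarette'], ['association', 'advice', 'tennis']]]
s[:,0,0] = ['expression', 'preparation']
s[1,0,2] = 'cigarette'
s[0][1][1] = 'drawing'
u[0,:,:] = [['housing', 'scene', 'population', 'height'], ['steak', 'depth', 'method', 'highway']]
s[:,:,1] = [['moment', 'drawing'], ['secretary', 'advice']]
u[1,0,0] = 'city'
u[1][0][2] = 'cancer'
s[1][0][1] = 'secretary'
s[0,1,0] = 'selection'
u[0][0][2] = 'population'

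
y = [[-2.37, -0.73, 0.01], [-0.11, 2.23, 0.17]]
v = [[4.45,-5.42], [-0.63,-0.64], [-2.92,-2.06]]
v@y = [[-9.95, -15.34, -0.88], [1.56, -0.97, -0.12], [7.15, -2.46, -0.38]]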